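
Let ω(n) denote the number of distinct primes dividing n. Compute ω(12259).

3

12259 = 13 · 943
943 = 23 · 41
12259 = 13 · 23 · 41, which has 3 distinct prime factors.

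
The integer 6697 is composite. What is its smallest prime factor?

6697 is odd.
Digit sum 28, not divisible by 3.
Ends in 7: not divisible by 5.
7: 6697 = 7·956 + 5
11: 6697 = 11·608 + 9
13: 6697 = 13·515 + 2
17: 6697 = 17·393 + 16
19: 6697 = 19·352 + 9
23: 6697 = 23·291 + 4
29: 6697 = 29·230 + 27
31: 6697 = 31·216 + 1
37: 6697 = 37·181

37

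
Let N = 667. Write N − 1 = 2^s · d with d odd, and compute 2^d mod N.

330

667 − 1 = 666 = 2^1 · 333, so d = 333.
2^1 ≡ 2 (mod 667)
2^2 ≡ 2^2 = 4 ≡ 4 (mod 667)
2^4 ≡ 4^2 = 16 ≡ 16 (mod 667)
2^8 ≡ 16^2 = 256 ≡ 256 (mod 667)
2^16 ≡ 256^2 = 65536 ≡ 170 (mod 667)
2^32 ≡ 170^2 = 28900 ≡ 219 (mod 667)
2^64 ≡ 219^2 = 47961 ≡ 604 (mod 667)
2^128 ≡ 604^2 = 364816 ≡ 634 (mod 667)
2^256 ≡ 634^2 = 401956 ≡ 422 (mod 667)
333 = 256 + 64 + 8 + 4 + 1 in binary powers of 2.
So 2^333 ≡ 422 · 604 · 256 · 16 · 2 ≡ 330 (mod 667).
Squaring chain: 330; never reaches −1, so base 2 is a Miller–Rabin witness that 667 is composite.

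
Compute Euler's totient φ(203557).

193200

Factor: 203557 = 47 · 61 · 71.
φ(203557) = (47−1) · (61−1) · (71−1) = 46 · 60 · 70 = 193200.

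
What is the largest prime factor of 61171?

61171 = 11 · 5561
5561 = 67 · 83
83 is prime.
So 61171 = 11 · 67 · 83; the largest prime factor is 83.

83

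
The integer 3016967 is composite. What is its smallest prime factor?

3016967 is odd.
Digit sum 32, not divisible by 3.
Ends in 7: not divisible by 5.
7: 3016967 = 7·430995 + 2
11: 3016967 = 11·274269 + 8
13: 3016967 = 13·232074 + 5
17: 3016967 = 17·177468 + 11
19: 3016967 = 19·158787 + 14
23: 3016967 = 23·131172 + 11
29: 3016967 = 29·104033 + 10
31: 3016967 = 31·97321 + 16
37: 3016967 = 37·81539 + 24
41: 3016967 = 41·73584 + 23
43: 3016967 = 43·70162 + 1
47: 3016967 = 47·64190 + 37
53: 3016967 = 53·56923 + 48
59: 3016967 = 59·51135 + 2
61: 3016967 = 61·49458 + 29
67: 3016967 = 67·45029 + 24
71: 3016967 = 71·42492 + 35
73: 3016967 = 73·41328 + 23
79: 3016967 = 79·38189 + 36
83: 3016967 = 83·36349

83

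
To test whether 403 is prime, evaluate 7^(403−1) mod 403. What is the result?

7^1 ≡ 7 (mod 403)
7^2 ≡ 7^2 = 49 ≡ 49 (mod 403)
7^4 ≡ 49^2 = 2401 ≡ 386 (mod 403)
7^8 ≡ 386^2 = 148996 ≡ 289 (mod 403)
7^16 ≡ 289^2 = 83521 ≡ 100 (mod 403)
7^32 ≡ 100^2 = 10000 ≡ 328 (mod 403)
7^64 ≡ 328^2 = 107584 ≡ 386 (mod 403)
7^128 ≡ 386^2 = 148996 ≡ 289 (mod 403)
7^256 ≡ 289^2 = 83521 ≡ 100 (mod 403)
402 = 256 + 128 + 16 + 2 in binary powers of 2.
So 7^402 ≡ 100 · 289 · 100 · 49 ≡ 233 (mod 403).
Since 233 ≠ 1, base 7 is a Fermat witness: 403 is composite.

233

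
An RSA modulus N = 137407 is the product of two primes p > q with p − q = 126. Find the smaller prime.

Since p = q + 126, we have 137407 = q(q + 126), so q² + 126q − 137407 = 0.
Discriminant: 126² + 4·137407 = 15876 + 549628 = 565504; √565504 = 752.
q = (−126 + 752)/2 = 313, and p = q + 126 = 439.
Check: 313 · 439 = 137407.

313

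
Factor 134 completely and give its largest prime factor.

134 = 2 · 67
67 is prime.
So 134 = 2 · 67; the largest prime factor is 67.

67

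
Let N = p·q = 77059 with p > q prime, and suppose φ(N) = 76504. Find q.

φ(n) = (p−1)(q−1) = n − (p+q) + 1, so p + q = 77059 − 76504 + 1 = 556.
p and q are the roots of t² − 556t + 77059 = 0.
Discriminant: 556² − 4·77059 = 309136 − 308236 = 900; √900 = 30.
q = (556 − 30)/2 = 263, p = (556 + 30)/2 = 293.
Check: 263 · 293 = 77059.

263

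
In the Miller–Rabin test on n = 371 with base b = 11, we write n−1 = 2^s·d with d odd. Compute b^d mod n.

324

371 − 1 = 370 = 2^1 · 185, so d = 185.
11^1 ≡ 11 (mod 371)
11^2 ≡ 11^2 = 121 ≡ 121 (mod 371)
11^4 ≡ 121^2 = 14641 ≡ 172 (mod 371)
11^8 ≡ 172^2 = 29584 ≡ 275 (mod 371)
11^16 ≡ 275^2 = 75625 ≡ 312 (mod 371)
11^32 ≡ 312^2 = 97344 ≡ 142 (mod 371)
11^64 ≡ 142^2 = 20164 ≡ 130 (mod 371)
11^128 ≡ 130^2 = 16900 ≡ 205 (mod 371)
185 = 128 + 32 + 16 + 8 + 1 in binary powers of 2.
So 11^185 ≡ 205 · 142 · 312 · 275 · 11 ≡ 324 (mod 371).
Squaring chain: 324; never reaches −1, so base 11 is a Miller–Rabin witness that 371 is composite.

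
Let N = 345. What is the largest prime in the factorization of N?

345 = 3 · 115
115 = 5 · 23
23 is prime.
So 345 = 3 · 5 · 23; the largest prime factor is 23.

23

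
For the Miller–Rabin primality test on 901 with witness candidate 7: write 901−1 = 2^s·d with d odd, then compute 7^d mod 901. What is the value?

143

901 − 1 = 900 = 2^2 · 225, so d = 225.
7^1 ≡ 7 (mod 901)
7^2 ≡ 7^2 = 49 ≡ 49 (mod 901)
7^4 ≡ 49^2 = 2401 ≡ 599 (mod 901)
7^8 ≡ 599^2 = 358801 ≡ 203 (mod 901)
7^16 ≡ 203^2 = 41209 ≡ 664 (mod 901)
7^32 ≡ 664^2 = 440896 ≡ 307 (mod 901)
7^64 ≡ 307^2 = 94249 ≡ 545 (mod 901)
7^128 ≡ 545^2 = 297025 ≡ 596 (mod 901)
225 = 128 + 64 + 32 + 1 in binary powers of 2.
So 7^225 ≡ 596 · 545 · 307 · 7 ≡ 143 (mod 901).
Squaring chain: 143 → 627; never reaches −1, so base 7 is a Miller–Rabin witness that 901 is composite.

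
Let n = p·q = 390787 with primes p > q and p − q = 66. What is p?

Since p = q + 66, we have 390787 = q(q + 66), so q² + 66q − 390787 = 0.
Discriminant: 66² + 4·390787 = 4356 + 1563148 = 1567504; √1567504 = 1252.
q = (−66 + 1252)/2 = 593, and p = q + 66 = 659.
Check: 593 · 659 = 390787.

659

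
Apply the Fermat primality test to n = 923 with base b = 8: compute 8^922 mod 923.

8^1 ≡ 8 (mod 923)
8^2 ≡ 8^2 = 64 ≡ 64 (mod 923)
8^4 ≡ 64^2 = 4096 ≡ 404 (mod 923)
8^8 ≡ 404^2 = 163216 ≡ 768 (mod 923)
8^16 ≡ 768^2 = 589824 ≡ 27 (mod 923)
8^32 ≡ 27^2 = 729 ≡ 729 (mod 923)
8^64 ≡ 729^2 = 531441 ≡ 716 (mod 923)
8^128 ≡ 716^2 = 512656 ≡ 391 (mod 923)
8^256 ≡ 391^2 = 152881 ≡ 586 (mod 923)
8^512 ≡ 586^2 = 343396 ≡ 40 (mod 923)
922 = 512 + 256 + 128 + 16 + 8 + 2 in binary powers of 2.
So 8^922 ≡ 40 · 586 · 391 · 27 · 768 · 64 ≡ 428 (mod 923).
Since 428 ≠ 1, base 8 is a Fermat witness: 923 is composite.

428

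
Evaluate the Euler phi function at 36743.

Factor: 36743 = 7 · 29 · 181.
φ(36743) = (7−1) · (29−1) · (181−1) = 6 · 28 · 180 = 30240.

30240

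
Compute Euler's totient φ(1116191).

1081080

Factor: 1116191 = 71 · 79 · 199.
φ(1116191) = (71−1) · (79−1) · (199−1) = 70 · 78 · 198 = 1081080.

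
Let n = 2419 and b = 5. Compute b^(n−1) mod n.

433

5^1 ≡ 5 (mod 2419)
5^2 ≡ 5^2 = 25 ≡ 25 (mod 2419)
5^4 ≡ 25^2 = 625 ≡ 625 (mod 2419)
5^8 ≡ 625^2 = 390625 ≡ 1166 (mod 2419)
5^16 ≡ 1166^2 = 1359556 ≡ 78 (mod 2419)
5^32 ≡ 78^2 = 6084 ≡ 1246 (mod 2419)
5^64 ≡ 1246^2 = 1552516 ≡ 1937 (mod 2419)
5^128 ≡ 1937^2 = 3751969 ≡ 100 (mod 2419)
5^256 ≡ 100^2 = 10000 ≡ 324 (mod 2419)
5^512 ≡ 324^2 = 104976 ≡ 959 (mod 2419)
5^1024 ≡ 959^2 = 919681 ≡ 461 (mod 2419)
5^2048 ≡ 461^2 = 212521 ≡ 2068 (mod 2419)
2418 = 2048 + 256 + 64 + 32 + 16 + 2 in binary powers of 2.
So 5^2418 ≡ 2068 · 324 · 1937 · 1246 · 78 · 25 ≡ 433 (mod 2419).
Since 433 ≠ 1, base 5 is a Fermat witness: 2419 is composite.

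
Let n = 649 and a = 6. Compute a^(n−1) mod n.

26

6^1 ≡ 6 (mod 649)
6^2 ≡ 6^2 = 36 ≡ 36 (mod 649)
6^4 ≡ 36^2 = 1296 ≡ 647 (mod 649)
6^8 ≡ 647^2 = 418609 ≡ 4 (mod 649)
6^16 ≡ 4^2 = 16 ≡ 16 (mod 649)
6^32 ≡ 16^2 = 256 ≡ 256 (mod 649)
6^64 ≡ 256^2 = 65536 ≡ 636 (mod 649)
6^128 ≡ 636^2 = 404496 ≡ 169 (mod 649)
6^256 ≡ 169^2 = 28561 ≡ 5 (mod 649)
6^512 ≡ 5^2 = 25 ≡ 25 (mod 649)
648 = 512 + 128 + 8 in binary powers of 2.
So 6^648 ≡ 25 · 169 · 4 ≡ 26 (mod 649).
Since 26 ≠ 1, base 6 is a Fermat witness: 649 is composite.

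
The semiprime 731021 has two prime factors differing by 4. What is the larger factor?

857

Since p = q + 4, we have 731021 = q(q + 4), so q² + 4q − 731021 = 0.
Discriminant: 4² + 4·731021 = 16 + 2924084 = 2924100; √2924100 = 1710.
q = (−4 + 1710)/2 = 853, and p = q + 4 = 857.
Check: 853 · 857 = 731021.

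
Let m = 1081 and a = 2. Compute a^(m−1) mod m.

165

2^1 ≡ 2 (mod 1081)
2^2 ≡ 2^2 = 4 ≡ 4 (mod 1081)
2^4 ≡ 4^2 = 16 ≡ 16 (mod 1081)
2^8 ≡ 16^2 = 256 ≡ 256 (mod 1081)
2^16 ≡ 256^2 = 65536 ≡ 676 (mod 1081)
2^32 ≡ 676^2 = 456976 ≡ 794 (mod 1081)
2^64 ≡ 794^2 = 630436 ≡ 213 (mod 1081)
2^128 ≡ 213^2 = 45369 ≡ 1048 (mod 1081)
2^256 ≡ 1048^2 = 1098304 ≡ 8 (mod 1081)
2^512 ≡ 8^2 = 64 ≡ 64 (mod 1081)
2^1024 ≡ 64^2 = 4096 ≡ 853 (mod 1081)
1080 = 1024 + 32 + 16 + 8 in binary powers of 2.
So 2^1080 ≡ 853 · 794 · 676 · 256 ≡ 165 (mod 1081).
Since 165 ≠ 1, base 2 is a Fermat witness: 1081 is composite.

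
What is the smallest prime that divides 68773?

68773 is odd.
Digit sum 31, not divisible by 3.
Ends in 3: not divisible by 5.
7: 68773 = 7·9824 + 5
11: 68773 = 11·6252 + 1
13: 68773 = 13·5290 + 3
17: 68773 = 17·4045 + 8
19: 68773 = 19·3619 + 12
23: 68773 = 23·2990 + 3
29: 68773 = 29·2371 + 14
31: 68773 = 31·2218 + 15
37: 68773 = 37·1858 + 27
41: 68773 = 41·1677 + 16
43: 68773 = 43·1599 + 16
47: 68773 = 47·1463 + 12
53: 68773 = 53·1297 + 32
59: 68773 = 59·1165 + 38
61: 68773 = 61·1127 + 26
67: 68773 = 67·1026 + 31
71: 68773 = 71·968 + 45
73: 68773 = 73·942 + 7
79: 68773 = 79·870 + 43
83: 68773 = 83·828 + 49
89: 68773 = 89·772 + 65
97: 68773 = 97·709

97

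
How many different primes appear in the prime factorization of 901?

901 = 17 · 53
901 = 17 · 53, which has 2 distinct prime factors.

2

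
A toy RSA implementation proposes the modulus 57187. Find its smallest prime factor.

13

57187 is odd.
Digit sum 28, not divisible by 3.
Ends in 7: not divisible by 5.
7: 57187 = 7·8169 + 4
11: 57187 = 11·5198 + 9
13: 57187 = 13·4399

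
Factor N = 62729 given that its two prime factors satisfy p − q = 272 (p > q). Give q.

149

Since p = q + 272, we have 62729 = q(q + 272), so q² + 272q − 62729 = 0.
Discriminant: 272² + 4·62729 = 73984 + 250916 = 324900; √324900 = 570.
q = (−272 + 570)/2 = 149, and p = q + 272 = 421.
Check: 149 · 421 = 62729.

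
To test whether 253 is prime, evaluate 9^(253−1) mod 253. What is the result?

9^1 ≡ 9 (mod 253)
9^2 ≡ 9^2 = 81 ≡ 81 (mod 253)
9^4 ≡ 81^2 = 6561 ≡ 236 (mod 253)
9^8 ≡ 236^2 = 55696 ≡ 36 (mod 253)
9^16 ≡ 36^2 = 1296 ≡ 31 (mod 253)
9^32 ≡ 31^2 = 961 ≡ 202 (mod 253)
9^64 ≡ 202^2 = 40804 ≡ 71 (mod 253)
9^128 ≡ 71^2 = 5041 ≡ 234 (mod 253)
252 = 128 + 64 + 32 + 16 + 8 + 4 in binary powers of 2.
So 9^252 ≡ 234 · 71 · 202 · 31 · 36 · 236 ≡ 202 (mod 253).
Since 202 ≠ 1, base 9 is a Fermat witness: 253 is composite.

202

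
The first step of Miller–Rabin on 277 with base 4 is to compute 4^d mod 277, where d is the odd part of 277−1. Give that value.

276

277 − 1 = 276 = 2^2 · 69, so d = 69.
4^1 ≡ 4 (mod 277)
4^2 ≡ 4^2 = 16 ≡ 16 (mod 277)
4^4 ≡ 16^2 = 256 ≡ 256 (mod 277)
4^8 ≡ 256^2 = 65536 ≡ 164 (mod 277)
4^16 ≡ 164^2 = 26896 ≡ 27 (mod 277)
4^32 ≡ 27^2 = 729 ≡ 175 (mod 277)
4^64 ≡ 175^2 = 30625 ≡ 155 (mod 277)
69 = 64 + 4 + 1 in binary powers of 2.
So 4^69 ≡ 155 · 256 · 4 ≡ 276 (mod 277).
Since 4^d ≡ 276 (mod 277), base 4 does not prove 277 composite.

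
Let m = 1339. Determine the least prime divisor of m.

1339 is odd.
Digit sum 16, not divisible by 3.
Ends in 9: not divisible by 5.
7: 1339 = 7·191 + 2
11: 1339 = 11·121 + 8
13: 1339 = 13·103

13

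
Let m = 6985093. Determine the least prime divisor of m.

47

6985093 is odd.
Digit sum 40, not divisible by 3.
Ends in 3: not divisible by 5.
7: 6985093 = 7·997870 + 3
11: 6985093 = 11·635008 + 5
13: 6985093 = 13·537314 + 11
17: 6985093 = 17·410887 + 14
19: 6985093 = 19·367636 + 9
23: 6985093 = 23·303699 + 16
29: 6985093 = 29·240865 + 8
31: 6985093 = 31·225325 + 18
37: 6985093 = 37·188786 + 11
41: 6985093 = 41·170368 + 5
43: 6985093 = 43·162444 + 1
47: 6985093 = 47·148619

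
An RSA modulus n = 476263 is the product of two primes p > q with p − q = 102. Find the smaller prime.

641

Since p = q + 102, we have 476263 = q(q + 102), so q² + 102q − 476263 = 0.
Discriminant: 102² + 4·476263 = 10404 + 1905052 = 1915456; √1915456 = 1384.
q = (−102 + 1384)/2 = 641, and p = q + 102 = 743.
Check: 641 · 743 = 476263.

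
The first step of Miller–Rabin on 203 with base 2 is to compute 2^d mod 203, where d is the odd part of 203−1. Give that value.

137

203 − 1 = 202 = 2^1 · 101, so d = 101.
2^1 ≡ 2 (mod 203)
2^2 ≡ 2^2 = 4 ≡ 4 (mod 203)
2^4 ≡ 4^2 = 16 ≡ 16 (mod 203)
2^8 ≡ 16^2 = 256 ≡ 53 (mod 203)
2^16 ≡ 53^2 = 2809 ≡ 170 (mod 203)
2^32 ≡ 170^2 = 28900 ≡ 74 (mod 203)
2^64 ≡ 74^2 = 5476 ≡ 198 (mod 203)
101 = 64 + 32 + 4 + 1 in binary powers of 2.
So 2^101 ≡ 198 · 74 · 16 · 2 ≡ 137 (mod 203).
Squaring chain: 137; never reaches −1, so base 2 is a Miller–Rabin witness that 203 is composite.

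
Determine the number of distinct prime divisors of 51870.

51870 = 2 · 25935
25935 = 3 · 8645
8645 = 5 · 1729
1729 = 7 · 247
247 = 13 · 19
51870 = 2 · 3 · 5 · 7 · 13 · 19, which has 6 distinct prime factors.

6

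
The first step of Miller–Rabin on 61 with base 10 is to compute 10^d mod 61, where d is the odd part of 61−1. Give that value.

61 − 1 = 60 = 2^2 · 15, so d = 15.
10^1 ≡ 10 (mod 61)
10^2 ≡ 10^2 = 100 ≡ 39 (mod 61)
10^4 ≡ 39^2 = 1521 ≡ 57 (mod 61)
10^8 ≡ 57^2 = 3249 ≡ 16 (mod 61)
15 = 8 + 4 + 2 + 1 in binary powers of 2.
So 10^15 ≡ 16 · 57 · 39 · 10 ≡ 50 (mod 61).
Squaring chain: 50 → 60; reaches −1, so base 10 does not prove 61 composite.

50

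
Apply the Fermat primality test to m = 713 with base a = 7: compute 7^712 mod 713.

7^1 ≡ 7 (mod 713)
7^2 ≡ 7^2 = 49 ≡ 49 (mod 713)
7^4 ≡ 49^2 = 2401 ≡ 262 (mod 713)
7^8 ≡ 262^2 = 68644 ≡ 196 (mod 713)
7^16 ≡ 196^2 = 38416 ≡ 627 (mod 713)
7^32 ≡ 627^2 = 393129 ≡ 266 (mod 713)
7^64 ≡ 266^2 = 70756 ≡ 169 (mod 713)
7^128 ≡ 169^2 = 28561 ≡ 41 (mod 713)
7^256 ≡ 41^2 = 1681 ≡ 255 (mod 713)
7^512 ≡ 255^2 = 65025 ≡ 142 (mod 713)
712 = 512 + 128 + 64 + 8 in binary powers of 2.
So 7^712 ≡ 142 · 41 · 169 · 196 ≡ 679 (mod 713).
Since 679 ≠ 1, base 7 is a Fermat witness: 713 is composite.

679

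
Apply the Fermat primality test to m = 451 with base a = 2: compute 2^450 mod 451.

122

2^1 ≡ 2 (mod 451)
2^2 ≡ 2^2 = 4 ≡ 4 (mod 451)
2^4 ≡ 4^2 = 16 ≡ 16 (mod 451)
2^8 ≡ 16^2 = 256 ≡ 256 (mod 451)
2^16 ≡ 256^2 = 65536 ≡ 141 (mod 451)
2^32 ≡ 141^2 = 19881 ≡ 37 (mod 451)
2^64 ≡ 37^2 = 1369 ≡ 16 (mod 451)
2^128 ≡ 16^2 = 256 ≡ 256 (mod 451)
2^256 ≡ 256^2 = 65536 ≡ 141 (mod 451)
450 = 256 + 128 + 64 + 2 in binary powers of 2.
So 2^450 ≡ 141 · 256 · 16 · 4 ≡ 122 (mod 451).
Since 122 ≠ 1, base 2 is a Fermat witness: 451 is composite.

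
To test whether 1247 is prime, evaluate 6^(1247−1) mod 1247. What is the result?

436

6^1 ≡ 6 (mod 1247)
6^2 ≡ 6^2 = 36 ≡ 36 (mod 1247)
6^4 ≡ 36^2 = 1296 ≡ 49 (mod 1247)
6^8 ≡ 49^2 = 2401 ≡ 1154 (mod 1247)
6^16 ≡ 1154^2 = 1331716 ≡ 1167 (mod 1247)
6^32 ≡ 1167^2 = 1361889 ≡ 165 (mod 1247)
6^64 ≡ 165^2 = 27225 ≡ 1038 (mod 1247)
6^128 ≡ 1038^2 = 1077444 ≡ 36 (mod 1247)
6^256 ≡ 36^2 = 1296 ≡ 49 (mod 1247)
6^512 ≡ 49^2 = 2401 ≡ 1154 (mod 1247)
6^1024 ≡ 1154^2 = 1331716 ≡ 1167 (mod 1247)
1246 = 1024 + 128 + 64 + 16 + 8 + 4 + 2 in binary powers of 2.
So 6^1246 ≡ 1167 · 36 · 1038 · 1167 · 1154 · 49 · 36 ≡ 436 (mod 1247).
Since 436 ≠ 1, base 6 is a Fermat witness: 1247 is composite.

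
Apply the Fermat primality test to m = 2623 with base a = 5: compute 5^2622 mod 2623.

5^1 ≡ 5 (mod 2623)
5^2 ≡ 5^2 = 25 ≡ 25 (mod 2623)
5^4 ≡ 25^2 = 625 ≡ 625 (mod 2623)
5^8 ≡ 625^2 = 390625 ≡ 2421 (mod 2623)
5^16 ≡ 2421^2 = 5861241 ≡ 1459 (mod 2623)
5^32 ≡ 1459^2 = 2128681 ≡ 1428 (mod 2623)
5^64 ≡ 1428^2 = 2039184 ≡ 1113 (mod 2623)
5^128 ≡ 1113^2 = 1238769 ≡ 713 (mod 2623)
5^256 ≡ 713^2 = 508369 ≡ 2130 (mod 2623)
5^512 ≡ 2130^2 = 4536900 ≡ 1733 (mod 2623)
5^1024 ≡ 1733^2 = 3003289 ≡ 2577 (mod 2623)
5^2048 ≡ 2577^2 = 6640929 ≡ 2116 (mod 2623)
2622 = 2048 + 512 + 32 + 16 + 8 + 4 + 2 in binary powers of 2.
So 5^2622 ≡ 2116 · 1733 · 1428 · 1459 · 2421 · 625 · 25 ≡ 1301 (mod 2623).
Since 1301 ≠ 1, base 5 is a Fermat witness: 2623 is composite.

1301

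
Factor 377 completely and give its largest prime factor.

377 = 13 · 29
29 is prime.
So 377 = 13 · 29; the largest prime factor is 29.

29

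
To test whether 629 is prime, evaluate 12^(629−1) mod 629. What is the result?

268

12^1 ≡ 12 (mod 629)
12^2 ≡ 12^2 = 144 ≡ 144 (mod 629)
12^4 ≡ 144^2 = 20736 ≡ 608 (mod 629)
12^8 ≡ 608^2 = 369664 ≡ 441 (mod 629)
12^16 ≡ 441^2 = 194481 ≡ 120 (mod 629)
12^32 ≡ 120^2 = 14400 ≡ 562 (mod 629)
12^64 ≡ 562^2 = 315844 ≡ 86 (mod 629)
12^128 ≡ 86^2 = 7396 ≡ 477 (mod 629)
12^256 ≡ 477^2 = 227529 ≡ 460 (mod 629)
12^512 ≡ 460^2 = 211600 ≡ 256 (mod 629)
628 = 512 + 64 + 32 + 16 + 4 in binary powers of 2.
So 12^628 ≡ 256 · 86 · 562 · 120 · 608 ≡ 268 (mod 629).
Since 268 ≠ 1, base 12 is a Fermat witness: 629 is composite.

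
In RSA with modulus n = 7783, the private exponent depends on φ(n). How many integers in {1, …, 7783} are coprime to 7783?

Factor: 7783 = 43 · 181.
φ(7783) = (43−1) · (181−1) = 42 · 180 = 7560.

7560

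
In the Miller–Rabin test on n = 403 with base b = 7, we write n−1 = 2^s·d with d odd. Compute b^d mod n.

190

403 − 1 = 402 = 2^1 · 201, so d = 201.
7^1 ≡ 7 (mod 403)
7^2 ≡ 7^2 = 49 ≡ 49 (mod 403)
7^4 ≡ 49^2 = 2401 ≡ 386 (mod 403)
7^8 ≡ 386^2 = 148996 ≡ 289 (mod 403)
7^16 ≡ 289^2 = 83521 ≡ 100 (mod 403)
7^32 ≡ 100^2 = 10000 ≡ 328 (mod 403)
7^64 ≡ 328^2 = 107584 ≡ 386 (mod 403)
7^128 ≡ 386^2 = 148996 ≡ 289 (mod 403)
201 = 128 + 64 + 8 + 1 in binary powers of 2.
So 7^201 ≡ 289 · 386 · 289 · 7 ≡ 190 (mod 403).
Squaring chain: 190; never reaches −1, so base 7 is a Miller–Rabin witness that 403 is composite.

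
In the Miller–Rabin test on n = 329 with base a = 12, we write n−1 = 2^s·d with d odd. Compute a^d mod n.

178

329 − 1 = 328 = 2^3 · 41, so d = 41.
12^1 ≡ 12 (mod 329)
12^2 ≡ 12^2 = 144 ≡ 144 (mod 329)
12^4 ≡ 144^2 = 20736 ≡ 9 (mod 329)
12^8 ≡ 9^2 = 81 ≡ 81 (mod 329)
12^16 ≡ 81^2 = 6561 ≡ 310 (mod 329)
12^32 ≡ 310^2 = 96100 ≡ 32 (mod 329)
41 = 32 + 8 + 1 in binary powers of 2.
So 12^41 ≡ 32 · 81 · 12 ≡ 178 (mod 329).
Squaring chain: 178 → 100 → 130; never reaches −1, so base 12 is a Miller–Rabin witness that 329 is composite.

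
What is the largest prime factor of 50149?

50149 = 11 · 4559
4559 = 47 · 97
97 is prime.
So 50149 = 11 · 47 · 97; the largest prime factor is 97.

97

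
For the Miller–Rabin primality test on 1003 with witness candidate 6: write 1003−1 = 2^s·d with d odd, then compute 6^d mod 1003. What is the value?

704

1003 − 1 = 1002 = 2^1 · 501, so d = 501.
6^1 ≡ 6 (mod 1003)
6^2 ≡ 6^2 = 36 ≡ 36 (mod 1003)
6^4 ≡ 36^2 = 1296 ≡ 293 (mod 1003)
6^8 ≡ 293^2 = 85849 ≡ 594 (mod 1003)
6^16 ≡ 594^2 = 352836 ≡ 783 (mod 1003)
6^32 ≡ 783^2 = 613089 ≡ 256 (mod 1003)
6^64 ≡ 256^2 = 65536 ≡ 341 (mod 1003)
6^128 ≡ 341^2 = 116281 ≡ 936 (mod 1003)
6^256 ≡ 936^2 = 876096 ≡ 477 (mod 1003)
501 = 256 + 128 + 64 + 32 + 16 + 4 + 1 in binary powers of 2.
So 6^501 ≡ 477 · 936 · 341 · 256 · 783 · 293 · 6 ≡ 704 (mod 1003).
Squaring chain: 704; never reaches −1, so base 6 is a Miller–Rabin witness that 1003 is composite.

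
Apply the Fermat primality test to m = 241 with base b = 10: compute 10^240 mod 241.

1

10^1 ≡ 10 (mod 241)
10^2 ≡ 10^2 = 100 ≡ 100 (mod 241)
10^4 ≡ 100^2 = 10000 ≡ 119 (mod 241)
10^8 ≡ 119^2 = 14161 ≡ 183 (mod 241)
10^16 ≡ 183^2 = 33489 ≡ 231 (mod 241)
10^32 ≡ 231^2 = 53361 ≡ 100 (mod 241)
10^64 ≡ 100^2 = 10000 ≡ 119 (mod 241)
10^128 ≡ 119^2 = 14161 ≡ 183 (mod 241)
240 = 128 + 64 + 32 + 16 in binary powers of 2.
So 10^240 ≡ 183 · 119 · 100 · 231 ≡ 1 (mod 241).
Since the result is 1, base 10 gives no evidence that 241 is composite.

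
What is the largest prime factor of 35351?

53

35351 = 23 · 1537
1537 = 29 · 53
53 is prime.
So 35351 = 23 · 29 · 53; the largest prime factor is 53.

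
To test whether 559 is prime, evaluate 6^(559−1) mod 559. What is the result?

6^1 ≡ 6 (mod 559)
6^2 ≡ 6^2 = 36 ≡ 36 (mod 559)
6^4 ≡ 36^2 = 1296 ≡ 178 (mod 559)
6^8 ≡ 178^2 = 31684 ≡ 380 (mod 559)
6^16 ≡ 380^2 = 144400 ≡ 178 (mod 559)
6^32 ≡ 178^2 = 31684 ≡ 380 (mod 559)
6^64 ≡ 380^2 = 144400 ≡ 178 (mod 559)
6^128 ≡ 178^2 = 31684 ≡ 380 (mod 559)
6^256 ≡ 380^2 = 144400 ≡ 178 (mod 559)
6^512 ≡ 178^2 = 31684 ≡ 380 (mod 559)
558 = 512 + 32 + 8 + 4 + 2 in binary powers of 2.
So 6^558 ≡ 380 · 380 · 380 · 178 · 36 ≡ 259 (mod 559).
Since 259 ≠ 1, base 6 is a Fermat witness: 559 is composite.

259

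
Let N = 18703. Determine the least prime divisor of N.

18703 is odd.
Digit sum 19, not divisible by 3.
Ends in 3: not divisible by 5.
7: 18703 = 7·2671 + 6
11: 18703 = 11·1700 + 3
13: 18703 = 13·1438 + 9
17: 18703 = 17·1100 + 3
19: 18703 = 19·984 + 7
23: 18703 = 23·813 + 4
29: 18703 = 29·644 + 27
31: 18703 = 31·603 + 10
37: 18703 = 37·505 + 18
41: 18703 = 41·456 + 7
43: 18703 = 43·434 + 41
47: 18703 = 47·397 + 44
53: 18703 = 53·352 + 47
59: 18703 = 59·317

59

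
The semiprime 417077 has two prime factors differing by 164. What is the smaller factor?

Since p = q + 164, we have 417077 = q(q + 164), so q² + 164q − 417077 = 0.
Discriminant: 164² + 4·417077 = 26896 + 1668308 = 1695204; √1695204 = 1302.
q = (−164 + 1302)/2 = 569, and p = q + 164 = 733.
Check: 569 · 733 = 417077.

569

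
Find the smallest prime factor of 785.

5

785 is odd.
Digit sum 20, not divisible by 3.
Ends in 5: divisible by 5.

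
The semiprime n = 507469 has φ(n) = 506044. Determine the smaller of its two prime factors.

683

φ(n) = (p−1)(q−1) = n − (p+q) + 1, so p + q = 507469 − 506044 + 1 = 1426.
p and q are the roots of t² − 1426t + 507469 = 0.
Discriminant: 1426² − 4·507469 = 2033476 − 2029876 = 3600; √3600 = 60.
q = (1426 − 60)/2 = 683, p = (1426 + 60)/2 = 743.
Check: 683 · 743 = 507469.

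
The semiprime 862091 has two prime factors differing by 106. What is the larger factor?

Since p = q + 106, we have 862091 = q(q + 106), so q² + 106q − 862091 = 0.
Discriminant: 106² + 4·862091 = 11236 + 3448364 = 3459600; √3459600 = 1860.
q = (−106 + 1860)/2 = 877, and p = q + 106 = 983.
Check: 877 · 983 = 862091.

983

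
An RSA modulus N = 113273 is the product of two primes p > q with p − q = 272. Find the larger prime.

Since p = q + 272, we have 113273 = q(q + 272), so q² + 272q − 113273 = 0.
Discriminant: 272² + 4·113273 = 73984 + 453092 = 527076; √527076 = 726.
q = (−272 + 726)/2 = 227, and p = q + 272 = 499.
Check: 227 · 499 = 113273.

499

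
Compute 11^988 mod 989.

441

11^1 ≡ 11 (mod 989)
11^2 ≡ 11^2 = 121 ≡ 121 (mod 989)
11^4 ≡ 121^2 = 14641 ≡ 795 (mod 989)
11^8 ≡ 795^2 = 632025 ≡ 54 (mod 989)
11^16 ≡ 54^2 = 2916 ≡ 938 (mod 989)
11^32 ≡ 938^2 = 879844 ≡ 623 (mod 989)
11^64 ≡ 623^2 = 388129 ≡ 441 (mod 989)
11^128 ≡ 441^2 = 194481 ≡ 637 (mod 989)
11^256 ≡ 637^2 = 405769 ≡ 279 (mod 989)
11^512 ≡ 279^2 = 77841 ≡ 699 (mod 989)
988 = 512 + 256 + 128 + 64 + 16 + 8 + 4 in binary powers of 2.
So 11^988 ≡ 699 · 279 · 637 · 441 · 938 · 54 · 795 ≡ 441 (mod 989).
Since 441 ≠ 1, base 11 is a Fermat witness: 989 is composite.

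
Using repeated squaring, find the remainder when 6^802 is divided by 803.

641

6^1 ≡ 6 (mod 803)
6^2 ≡ 6^2 = 36 ≡ 36 (mod 803)
6^4 ≡ 36^2 = 1296 ≡ 493 (mod 803)
6^8 ≡ 493^2 = 243049 ≡ 543 (mod 803)
6^16 ≡ 543^2 = 294849 ≡ 148 (mod 803)
6^32 ≡ 148^2 = 21904 ≡ 223 (mod 803)
6^64 ≡ 223^2 = 49729 ≡ 746 (mod 803)
6^128 ≡ 746^2 = 556516 ≡ 37 (mod 803)
6^256 ≡ 37^2 = 1369 ≡ 566 (mod 803)
6^512 ≡ 566^2 = 320356 ≡ 762 (mod 803)
802 = 512 + 256 + 32 + 2 in binary powers of 2.
So 6^802 ≡ 762 · 566 · 223 · 36 ≡ 641 (mod 803).
Since 641 ≠ 1, base 6 is a Fermat witness: 803 is composite.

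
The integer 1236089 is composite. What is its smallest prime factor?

1236089 is odd.
Digit sum 29, not divisible by 3.
Ends in 9: not divisible by 5.
7: 1236089 = 7·176584 + 1
11: 1236089 = 11·112371 + 8
13: 1236089 = 13·95083 + 10
17: 1236089 = 17·72711 + 2
19: 1236089 = 19·65057 + 6
23: 1236089 = 23·53743

23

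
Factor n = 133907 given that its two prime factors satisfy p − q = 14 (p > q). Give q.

359

Since p = q + 14, we have 133907 = q(q + 14), so q² + 14q − 133907 = 0.
Discriminant: 14² + 4·133907 = 196 + 535628 = 535824; √535824 = 732.
q = (−14 + 732)/2 = 359, and p = q + 14 = 373.
Check: 359 · 373 = 133907.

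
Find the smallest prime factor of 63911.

63911 is odd.
Digit sum 20, not divisible by 3.
Ends in 1: not divisible by 5.
7: 63911 = 7·9130 + 1
11: 63911 = 11·5810 + 1
13: 63911 = 13·4916 + 3
17: 63911 = 17·3759 + 8
19: 63911 = 19·3363 + 14
23: 63911 = 23·2778 + 17
29: 63911 = 29·2203 + 24
31: 63911 = 31·2061 + 20
37: 63911 = 37·1727 + 12
41: 63911 = 41·1558 + 33
43: 63911 = 43·1486 + 13
47: 63911 = 47·1359 + 38
53: 63911 = 53·1205 + 46
59: 63911 = 59·1083 + 14
61: 63911 = 61·1047 + 44
67: 63911 = 67·953 + 60
71: 63911 = 71·900 + 11
73: 63911 = 73·875 + 36
79: 63911 = 79·809

79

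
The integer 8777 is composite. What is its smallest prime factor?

8777 is odd.
Digit sum 29, not divisible by 3.
Ends in 7: not divisible by 5.
7: 8777 = 7·1253 + 6
11: 8777 = 11·797 + 10
13: 8777 = 13·675 + 2
17: 8777 = 17·516 + 5
19: 8777 = 19·461 + 18
23: 8777 = 23·381 + 14
29: 8777 = 29·302 + 19
31: 8777 = 31·283 + 4
37: 8777 = 37·237 + 8
41: 8777 = 41·214 + 3
43: 8777 = 43·204 + 5
47: 8777 = 47·186 + 35
53: 8777 = 53·165 + 32
59: 8777 = 59·148 + 45
61: 8777 = 61·143 + 54
67: 8777 = 67·131

67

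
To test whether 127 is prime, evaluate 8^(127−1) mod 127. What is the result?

8^1 ≡ 8 (mod 127)
8^2 ≡ 8^2 = 64 ≡ 64 (mod 127)
8^4 ≡ 64^2 = 4096 ≡ 32 (mod 127)
8^8 ≡ 32^2 = 1024 ≡ 8 (mod 127)
8^16 ≡ 8^2 = 64 ≡ 64 (mod 127)
8^32 ≡ 64^2 = 4096 ≡ 32 (mod 127)
8^64 ≡ 32^2 = 1024 ≡ 8 (mod 127)
126 = 64 + 32 + 16 + 8 + 4 + 2 in binary powers of 2.
So 8^126 ≡ 8 · 32 · 64 · 8 · 32 · 64 ≡ 1 (mod 127).
Since the result is 1, base 8 gives no evidence that 127 is composite.

1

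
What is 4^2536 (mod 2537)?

4^1 ≡ 4 (mod 2537)
4^2 ≡ 4^2 = 16 ≡ 16 (mod 2537)
4^4 ≡ 16^2 = 256 ≡ 256 (mod 2537)
4^8 ≡ 256^2 = 65536 ≡ 2111 (mod 2537)
4^16 ≡ 2111^2 = 4456321 ≡ 1349 (mod 2537)
4^32 ≡ 1349^2 = 1819801 ≡ 772 (mod 2537)
4^64 ≡ 772^2 = 595984 ≡ 2326 (mod 2537)
4^128 ≡ 2326^2 = 5410276 ≡ 1392 (mod 2537)
4^256 ≡ 1392^2 = 1937664 ≡ 1933 (mod 2537)
4^512 ≡ 1933^2 = 3736489 ≡ 2025 (mod 2537)
4^1024 ≡ 2025^2 = 4100625 ≡ 833 (mod 2537)
4^2048 ≡ 833^2 = 693889 ≡ 1288 (mod 2537)
2536 = 2048 + 256 + 128 + 64 + 32 + 8 in binary powers of 2.
So 4^2536 ≡ 1288 · 1933 · 1392 · 2326 · 772 · 2111 ≡ 317 (mod 2537).
Since 317 ≠ 1, base 4 is a Fermat witness: 2537 is composite.

317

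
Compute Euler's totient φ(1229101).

1193472

Factor: 1229101 = 73 · 113 · 149.
φ(1229101) = (73−1) · (113−1) · (149−1) = 72 · 112 · 148 = 1193472.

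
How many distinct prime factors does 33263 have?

3

33263 = 29 · 1147
1147 = 31 · 37
33263 = 29 · 31 · 37, which has 3 distinct prime factors.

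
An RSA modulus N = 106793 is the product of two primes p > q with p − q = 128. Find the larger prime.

397

Since p = q + 128, we have 106793 = q(q + 128), so q² + 128q − 106793 = 0.
Discriminant: 128² + 4·106793 = 16384 + 427172 = 443556; √443556 = 666.
q = (−128 + 666)/2 = 269, and p = q + 128 = 397.
Check: 269 · 397 = 106793.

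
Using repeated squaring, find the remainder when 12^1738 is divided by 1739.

12^1 ≡ 12 (mod 1739)
12^2 ≡ 12^2 = 144 ≡ 144 (mod 1739)
12^4 ≡ 144^2 = 20736 ≡ 1607 (mod 1739)
12^8 ≡ 1607^2 = 2582449 ≡ 34 (mod 1739)
12^16 ≡ 34^2 = 1156 ≡ 1156 (mod 1739)
12^32 ≡ 1156^2 = 1336336 ≡ 784 (mod 1739)
12^64 ≡ 784^2 = 614656 ≡ 789 (mod 1739)
12^128 ≡ 789^2 = 622521 ≡ 1698 (mod 1739)
12^256 ≡ 1698^2 = 2883204 ≡ 1681 (mod 1739)
12^512 ≡ 1681^2 = 2825761 ≡ 1625 (mod 1739)
12^1024 ≡ 1625^2 = 2640625 ≡ 823 (mod 1739)
1738 = 1024 + 512 + 128 + 64 + 8 + 2 in binary powers of 2.
So 12^1738 ≡ 823 · 1625 · 1698 · 789 · 34 · 144 ≡ 382 (mod 1739).
Since 382 ≠ 1, base 12 is a Fermat witness: 1739 is composite.

382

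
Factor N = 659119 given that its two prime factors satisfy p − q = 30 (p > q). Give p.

827

Since p = q + 30, we have 659119 = q(q + 30), so q² + 30q − 659119 = 0.
Discriminant: 30² + 4·659119 = 900 + 2636476 = 2637376; √2637376 = 1624.
q = (−30 + 1624)/2 = 797, and p = q + 30 = 827.
Check: 797 · 827 = 659119.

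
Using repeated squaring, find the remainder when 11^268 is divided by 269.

11^1 ≡ 11 (mod 269)
11^2 ≡ 11^2 = 121 ≡ 121 (mod 269)
11^4 ≡ 121^2 = 14641 ≡ 115 (mod 269)
11^8 ≡ 115^2 = 13225 ≡ 44 (mod 269)
11^16 ≡ 44^2 = 1936 ≡ 53 (mod 269)
11^32 ≡ 53^2 = 2809 ≡ 119 (mod 269)
11^64 ≡ 119^2 = 14161 ≡ 173 (mod 269)
11^128 ≡ 173^2 = 29929 ≡ 70 (mod 269)
11^256 ≡ 70^2 = 4900 ≡ 58 (mod 269)
268 = 256 + 8 + 4 in binary powers of 2.
So 11^268 ≡ 58 · 44 · 115 ≡ 1 (mod 269).
Since the result is 1, base 11 gives no evidence that 269 is composite.

1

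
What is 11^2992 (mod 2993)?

11^1 ≡ 11 (mod 2993)
11^2 ≡ 11^2 = 121 ≡ 121 (mod 2993)
11^4 ≡ 121^2 = 14641 ≡ 2669 (mod 2993)
11^8 ≡ 2669^2 = 7123561 ≡ 221 (mod 2993)
11^16 ≡ 221^2 = 48841 ≡ 953 (mod 2993)
11^32 ≡ 953^2 = 908209 ≡ 1330 (mod 2993)
11^64 ≡ 1330^2 = 1768900 ≡ 37 (mod 2993)
11^128 ≡ 37^2 = 1369 ≡ 1369 (mod 2993)
11^256 ≡ 1369^2 = 1874161 ≡ 543 (mod 2993)
11^512 ≡ 543^2 = 294849 ≡ 1535 (mod 2993)
11^1024 ≡ 1535^2 = 2356225 ≡ 734 (mod 2993)
11^2048 ≡ 734^2 = 538756 ≡ 16 (mod 2993)
2992 = 2048 + 512 + 256 + 128 + 32 + 16 in binary powers of 2.
So 11^2992 ≡ 16 · 1535 · 543 · 1369 · 1330 · 953 ≡ 2806 (mod 2993).
Since 2806 ≠ 1, base 11 is a Fermat witness: 2993 is composite.

2806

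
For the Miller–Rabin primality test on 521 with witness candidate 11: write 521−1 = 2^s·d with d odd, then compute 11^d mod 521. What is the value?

521 − 1 = 520 = 2^3 · 65, so d = 65.
11^1 ≡ 11 (mod 521)
11^2 ≡ 11^2 = 121 ≡ 121 (mod 521)
11^4 ≡ 121^2 = 14641 ≡ 53 (mod 521)
11^8 ≡ 53^2 = 2809 ≡ 204 (mod 521)
11^16 ≡ 204^2 = 41616 ≡ 457 (mod 521)
11^32 ≡ 457^2 = 208849 ≡ 449 (mod 521)
11^64 ≡ 449^2 = 201601 ≡ 495 (mod 521)
65 = 64 + 1 in binary powers of 2.
So 11^65 ≡ 495 · 11 ≡ 235 (mod 521).
Squaring chain: 235 → 520 → 1; reaches −1, so base 11 does not prove 521 composite.

235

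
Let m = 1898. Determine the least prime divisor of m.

2

1898 is even: 2 divides it.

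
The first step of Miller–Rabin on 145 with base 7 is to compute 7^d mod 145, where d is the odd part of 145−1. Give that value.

145 − 1 = 144 = 2^4 · 9, so d = 9.
7^1 ≡ 7 (mod 145)
7^2 ≡ 7^2 = 49 ≡ 49 (mod 145)
7^4 ≡ 49^2 = 2401 ≡ 81 (mod 145)
7^8 ≡ 81^2 = 6561 ≡ 36 (mod 145)
9 = 8 + 1 in binary powers of 2.
So 7^9 ≡ 36 · 7 ≡ 107 (mod 145).
Squaring chain: 107 → 139 → 36 → 136; never reaches −1, so base 7 is a Miller–Rabin witness that 145 is composite.

107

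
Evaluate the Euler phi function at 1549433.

Factor: 1549433 = 71 · 139 · 157.
φ(1549433) = (71−1) · (139−1) · (157−1) = 70 · 138 · 156 = 1506960.

1506960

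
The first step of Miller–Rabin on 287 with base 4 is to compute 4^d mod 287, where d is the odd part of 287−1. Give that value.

23

287 − 1 = 286 = 2^1 · 143, so d = 143.
4^1 ≡ 4 (mod 287)
4^2 ≡ 4^2 = 16 ≡ 16 (mod 287)
4^4 ≡ 16^2 = 256 ≡ 256 (mod 287)
4^8 ≡ 256^2 = 65536 ≡ 100 (mod 287)
4^16 ≡ 100^2 = 10000 ≡ 242 (mod 287)
4^32 ≡ 242^2 = 58564 ≡ 16 (mod 287)
4^64 ≡ 16^2 = 256 ≡ 256 (mod 287)
4^128 ≡ 256^2 = 65536 ≡ 100 (mod 287)
143 = 128 + 8 + 4 + 2 + 1 in binary powers of 2.
So 4^143 ≡ 100 · 100 · 256 · 16 · 4 ≡ 23 (mod 287).
Squaring chain: 23; never reaches −1, so base 4 is a Miller–Rabin witness that 287 is composite.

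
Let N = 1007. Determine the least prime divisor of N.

19

1007 is odd.
Digit sum 8, not divisible by 3.
Ends in 7: not divisible by 5.
7: 1007 = 7·143 + 6
11: 1007 = 11·91 + 6
13: 1007 = 13·77 + 6
17: 1007 = 17·59 + 4
19: 1007 = 19·53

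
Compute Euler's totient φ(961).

Factor: 961 = 31^2.
φ(961) = 31^1·(31−1) = 930.

930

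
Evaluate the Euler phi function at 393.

260

Factor: 393 = 3 · 131.
φ(393) = (3−1) · (131−1) = 2 · 130 = 260.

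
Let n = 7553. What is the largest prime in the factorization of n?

7553 = 7 · 1079
1079 = 13 · 83
83 is prime.
So 7553 = 7 · 13 · 83; the largest prime factor is 83.

83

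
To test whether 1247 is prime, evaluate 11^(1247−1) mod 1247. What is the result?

173

11^1 ≡ 11 (mod 1247)
11^2 ≡ 11^2 = 121 ≡ 121 (mod 1247)
11^4 ≡ 121^2 = 14641 ≡ 924 (mod 1247)
11^8 ≡ 924^2 = 853776 ≡ 828 (mod 1247)
11^16 ≡ 828^2 = 685584 ≡ 981 (mod 1247)
11^32 ≡ 981^2 = 962361 ≡ 924 (mod 1247)
11^64 ≡ 924^2 = 853776 ≡ 828 (mod 1247)
11^128 ≡ 828^2 = 685584 ≡ 981 (mod 1247)
11^256 ≡ 981^2 = 962361 ≡ 924 (mod 1247)
11^512 ≡ 924^2 = 853776 ≡ 828 (mod 1247)
11^1024 ≡ 828^2 = 685584 ≡ 981 (mod 1247)
1246 = 1024 + 128 + 64 + 16 + 8 + 4 + 2 in binary powers of 2.
So 11^1246 ≡ 981 · 981 · 828 · 981 · 828 · 924 · 121 ≡ 173 (mod 1247).
Since 173 ≠ 1, base 11 is a Fermat witness: 1247 is composite.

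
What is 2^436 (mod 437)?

2^1 ≡ 2 (mod 437)
2^2 ≡ 2^2 = 4 ≡ 4 (mod 437)
2^4 ≡ 4^2 = 16 ≡ 16 (mod 437)
2^8 ≡ 16^2 = 256 ≡ 256 (mod 437)
2^16 ≡ 256^2 = 65536 ≡ 423 (mod 437)
2^32 ≡ 423^2 = 178929 ≡ 196 (mod 437)
2^64 ≡ 196^2 = 38416 ≡ 397 (mod 437)
2^128 ≡ 397^2 = 157609 ≡ 289 (mod 437)
2^256 ≡ 289^2 = 83521 ≡ 54 (mod 437)
436 = 256 + 128 + 32 + 16 + 4 in binary powers of 2.
So 2^436 ≡ 54 · 289 · 196 · 423 · 16 ≡ 358 (mod 437).
Since 358 ≠ 1, base 2 is a Fermat witness: 437 is composite.

358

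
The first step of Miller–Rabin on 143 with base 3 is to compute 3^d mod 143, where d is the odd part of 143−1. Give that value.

143 − 1 = 142 = 2^1 · 71, so d = 71.
3^1 ≡ 3 (mod 143)
3^2 ≡ 3^2 = 9 ≡ 9 (mod 143)
3^4 ≡ 9^2 = 81 ≡ 81 (mod 143)
3^8 ≡ 81^2 = 6561 ≡ 126 (mod 143)
3^16 ≡ 126^2 = 15876 ≡ 3 (mod 143)
3^32 ≡ 3^2 = 9 ≡ 9 (mod 143)
3^64 ≡ 9^2 = 81 ≡ 81 (mod 143)
71 = 64 + 4 + 2 + 1 in binary powers of 2.
So 3^71 ≡ 81 · 81 · 9 · 3 ≡ 113 (mod 143).
Squaring chain: 113; never reaches −1, so base 3 is a Miller–Rabin witness that 143 is composite.

113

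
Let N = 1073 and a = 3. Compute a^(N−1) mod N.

848

3^1 ≡ 3 (mod 1073)
3^2 ≡ 3^2 = 9 ≡ 9 (mod 1073)
3^4 ≡ 9^2 = 81 ≡ 81 (mod 1073)
3^8 ≡ 81^2 = 6561 ≡ 123 (mod 1073)
3^16 ≡ 123^2 = 15129 ≡ 107 (mod 1073)
3^32 ≡ 107^2 = 11449 ≡ 719 (mod 1073)
3^64 ≡ 719^2 = 516961 ≡ 848 (mod 1073)
3^128 ≡ 848^2 = 719104 ≡ 194 (mod 1073)
3^256 ≡ 194^2 = 37636 ≡ 81 (mod 1073)
3^512 ≡ 81^2 = 6561 ≡ 123 (mod 1073)
3^1024 ≡ 123^2 = 15129 ≡ 107 (mod 1073)
1072 = 1024 + 32 + 16 in binary powers of 2.
So 3^1072 ≡ 107 · 719 · 107 ≡ 848 (mod 1073).
Since 848 ≠ 1, base 3 is a Fermat witness: 1073 is composite.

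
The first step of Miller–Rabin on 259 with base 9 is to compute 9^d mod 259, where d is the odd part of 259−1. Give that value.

259 − 1 = 258 = 2^1 · 129, so d = 129.
9^1 ≡ 9 (mod 259)
9^2 ≡ 9^2 = 81 ≡ 81 (mod 259)
9^4 ≡ 81^2 = 6561 ≡ 86 (mod 259)
9^8 ≡ 86^2 = 7396 ≡ 144 (mod 259)
9^16 ≡ 144^2 = 20736 ≡ 16 (mod 259)
9^32 ≡ 16^2 = 256 ≡ 256 (mod 259)
9^64 ≡ 256^2 = 65536 ≡ 9 (mod 259)
9^128 ≡ 9^2 = 81 ≡ 81 (mod 259)
129 = 128 + 1 in binary powers of 2.
So 9^129 ≡ 81 · 9 ≡ 211 (mod 259).
Squaring chain: 211; never reaches −1, so base 9 is a Miller–Rabin witness that 259 is composite.

211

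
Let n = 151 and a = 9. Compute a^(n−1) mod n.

9^1 ≡ 9 (mod 151)
9^2 ≡ 9^2 = 81 ≡ 81 (mod 151)
9^4 ≡ 81^2 = 6561 ≡ 68 (mod 151)
9^8 ≡ 68^2 = 4624 ≡ 94 (mod 151)
9^16 ≡ 94^2 = 8836 ≡ 78 (mod 151)
9^32 ≡ 78^2 = 6084 ≡ 44 (mod 151)
9^64 ≡ 44^2 = 1936 ≡ 124 (mod 151)
9^128 ≡ 124^2 = 15376 ≡ 125 (mod 151)
150 = 128 + 16 + 4 + 2 in binary powers of 2.
So 9^150 ≡ 125 · 78 · 68 · 81 ≡ 1 (mod 151).
Since the result is 1, base 9 gives no evidence that 151 is composite.

1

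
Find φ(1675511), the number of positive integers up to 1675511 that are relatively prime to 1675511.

Factor: 1675511 = 79 · 127 · 167.
φ(1675511) = (79−1) · (127−1) · (167−1) = 78 · 126 · 166 = 1631448.

1631448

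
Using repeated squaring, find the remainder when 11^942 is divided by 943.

11^1 ≡ 11 (mod 943)
11^2 ≡ 11^2 = 121 ≡ 121 (mod 943)
11^4 ≡ 121^2 = 14641 ≡ 496 (mod 943)
11^8 ≡ 496^2 = 246016 ≡ 836 (mod 943)
11^16 ≡ 836^2 = 698896 ≡ 133 (mod 943)
11^32 ≡ 133^2 = 17689 ≡ 715 (mod 943)
11^64 ≡ 715^2 = 511225 ≡ 119 (mod 943)
11^128 ≡ 119^2 = 14161 ≡ 16 (mod 943)
11^256 ≡ 16^2 = 256 ≡ 256 (mod 943)
11^512 ≡ 256^2 = 65536 ≡ 469 (mod 943)
942 = 512 + 256 + 128 + 32 + 8 + 4 + 2 in binary powers of 2.
So 11^942 ≡ 469 · 256 · 16 · 715 · 836 · 496 · 121 ≡ 453 (mod 943).
Since 453 ≠ 1, base 11 is a Fermat witness: 943 is composite.

453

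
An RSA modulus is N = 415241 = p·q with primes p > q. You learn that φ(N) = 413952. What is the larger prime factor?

φ(n) = (p−1)(q−1) = n − (p+q) + 1, so p + q = 415241 − 413952 + 1 = 1290.
p and q are the roots of t² − 1290t + 415241 = 0.
Discriminant: 1290² − 4·415241 = 1664100 − 1660964 = 3136; √3136 = 56.
q = (1290 − 56)/2 = 617, p = (1290 + 56)/2 = 673.
Check: 617 · 673 = 415241.

673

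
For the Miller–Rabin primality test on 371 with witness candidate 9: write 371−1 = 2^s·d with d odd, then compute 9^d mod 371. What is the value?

305

371 − 1 = 370 = 2^1 · 185, so d = 185.
9^1 ≡ 9 (mod 371)
9^2 ≡ 9^2 = 81 ≡ 81 (mod 371)
9^4 ≡ 81^2 = 6561 ≡ 254 (mod 371)
9^8 ≡ 254^2 = 64516 ≡ 333 (mod 371)
9^16 ≡ 333^2 = 110889 ≡ 331 (mod 371)
9^32 ≡ 331^2 = 109561 ≡ 116 (mod 371)
9^64 ≡ 116^2 = 13456 ≡ 100 (mod 371)
9^128 ≡ 100^2 = 10000 ≡ 354 (mod 371)
185 = 128 + 32 + 16 + 8 + 1 in binary powers of 2.
So 9^185 ≡ 354 · 116 · 331 · 333 · 9 ≡ 305 (mod 371).
Squaring chain: 305; never reaches −1, so base 9 is a Miller–Rabin witness that 371 is composite.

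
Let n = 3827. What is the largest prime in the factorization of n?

3827 = 43 · 89
89 is prime.
So 3827 = 43 · 89; the largest prime factor is 89.

89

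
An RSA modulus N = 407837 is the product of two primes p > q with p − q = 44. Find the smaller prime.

617

Since p = q + 44, we have 407837 = q(q + 44), so q² + 44q − 407837 = 0.
Discriminant: 44² + 4·407837 = 1936 + 1631348 = 1633284; √1633284 = 1278.
q = (−44 + 1278)/2 = 617, and p = q + 44 = 661.
Check: 617 · 661 = 407837.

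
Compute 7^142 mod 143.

82

7^1 ≡ 7 (mod 143)
7^2 ≡ 7^2 = 49 ≡ 49 (mod 143)
7^4 ≡ 49^2 = 2401 ≡ 113 (mod 143)
7^8 ≡ 113^2 = 12769 ≡ 42 (mod 143)
7^16 ≡ 42^2 = 1764 ≡ 48 (mod 143)
7^32 ≡ 48^2 = 2304 ≡ 16 (mod 143)
7^64 ≡ 16^2 = 256 ≡ 113 (mod 143)
7^128 ≡ 113^2 = 12769 ≡ 42 (mod 143)
142 = 128 + 8 + 4 + 2 in binary powers of 2.
So 7^142 ≡ 42 · 42 · 113 · 49 ≡ 82 (mod 143).
Since 82 ≠ 1, base 7 is a Fermat witness: 143 is composite.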